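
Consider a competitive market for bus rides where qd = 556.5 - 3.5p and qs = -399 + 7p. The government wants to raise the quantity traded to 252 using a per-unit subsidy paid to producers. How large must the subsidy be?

Required subsidy s = 6 per unit

At q = 252, invert demand for the buyer price: pb = (556.5 − 252)/3.5 = 87; invert supply for the seller price: ps = (252 − (-399))/7 = 93.
The subsidy must fill the gap: s = ps − pb = 93 − 87 = 6.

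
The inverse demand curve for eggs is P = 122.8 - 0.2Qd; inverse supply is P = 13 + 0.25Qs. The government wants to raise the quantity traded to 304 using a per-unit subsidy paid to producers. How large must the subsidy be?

Required subsidy s = 27 per unit

At Q = 304, from the demand curve buyers pay Pb = 122.8 − 0.2·304 = 62; from the supply curve sellers need Ps = 13 + 0.25·304 = 89.
The subsidy must fill the gap: s = Ps − Pb = 89 − 62 = 27.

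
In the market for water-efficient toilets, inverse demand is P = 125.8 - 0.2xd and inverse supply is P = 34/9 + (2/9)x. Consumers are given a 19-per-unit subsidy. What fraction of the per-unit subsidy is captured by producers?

Producer share = 10/19

Pre-subsidy: 125.8 - 0.2x = 34/9 + (2/9)x gives x* = 289 and P* = 68.
With the rebate, buyers effectively pay Pb = Ps − 19, where Ps is the price sellers receive.
On the curves, Pb = 125.8 - 0.2x and Ps = 34/9 + (2/9)x; the wedge Ps − Pb = 19 gives 34/9 + (2/9)x − (125.8 - 0.2x) = 19, so x' = 334.
Then Pb = 125.8 − 0.2·334 = 59 and Ps = 34/9 + (2/9)·334 = 78.
Buyers' price falls by P* − Pb = 68 − 59 = 9; sellers' price rises by Ps − P* = 78 − 68 = 10.
So producers capture 10/19 = 10/19 of each unit of subsidy.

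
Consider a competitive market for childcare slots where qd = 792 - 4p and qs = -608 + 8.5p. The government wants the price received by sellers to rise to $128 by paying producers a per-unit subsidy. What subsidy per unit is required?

Required subsidy s = $50 per unit

At a seller price of 128, quantity supplied is -608 + 8.5·128 = 480.
Buyers absorb 480 only when they pay pb with 792 − 4·pb = 480, i.e. pb = 78.
s = ps − pb = 128 − 78 = 50.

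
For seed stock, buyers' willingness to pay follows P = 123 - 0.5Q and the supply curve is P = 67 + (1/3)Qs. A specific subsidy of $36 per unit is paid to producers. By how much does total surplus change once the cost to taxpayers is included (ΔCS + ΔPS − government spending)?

Net change in total surplus = -$777.6

Pre-subsidy: 123 - 0.5Q = 67 + (1/3)Q gives Q* = 67.2 and P* = 89.4.
With the subsidy, sellers receive Ps = Pb + 36 for each unit, where Pb is the price buyers pay.
On the curves, Pb = 123 - 0.5Q and Ps = 67 + (1/3)Q; the wedge Ps − Pb = 36 gives 67 + (1/3)Q − (123 - 0.5Q) = 36, so Q' = 110.4.
Then Pb = 123 − 0.5·110.4 = 67.8 and Ps = 67 + (1/3)·110.4 = 103.8.
ΔCS = ½(67.2 + 110.4)(89.4 − 67.8) = 1918.08; ΔPS = ½(67.2 + 110.4)(103.8 − 89.4) = 1278.72.
Government spending = 36 × 110.4 = 3974.4.
Net change = 1918.08 + 1278.72 − 3974.4 = -777.6. The loss equals the DWL triangle ½·36·43.2.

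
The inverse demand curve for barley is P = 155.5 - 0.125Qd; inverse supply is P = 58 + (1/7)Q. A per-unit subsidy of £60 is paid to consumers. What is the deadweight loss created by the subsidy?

Pre-subsidy: 155.5 - 0.125Q = 58 + (1/7)Q gives Q* = 364 and P* = 110.
With the rebate, buyers effectively pay Pb = Ps − 60, where Ps is the price sellers receive.
On the curves, Pb = 155.5 - 0.125Q and Ps = 58 + (1/7)Q; the wedge Ps − Pb = 60 gives 58 + (1/7)Q − (155.5 - 0.125Q) = 60, so Q' = 588.
Then Pb = 155.5 − 0.125·588 = 82 and Ps = 58 + (1/7)·588 = 142.
The subsidy expands output by 588 − 364 = 224 past the efficient level; on those units the gap between marginal cost and willingness to pay runs from 0 up to 60.
DWL = ½ × 60 × 224 = 6720.

Deadweight loss = £6720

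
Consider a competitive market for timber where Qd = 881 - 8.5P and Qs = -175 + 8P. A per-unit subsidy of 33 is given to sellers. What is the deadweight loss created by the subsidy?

Pre-subsidy: 881 - 8.5P = -175 + 8P gives P* = 64, Q* = 337.
With the subsidy, sellers receive Ps = Pb + 33 for each unit, where Pb is the price buyers pay.
Supply in terms of Pb becomes Qs = -175 + 8(Pb + 33) = 89 + 8Pb. Setting this equal to demand: 881 - 8.5Pb = 89 + 8Pb, so Pb = 48.
Sellers receive Ps = 48 + 33 = 81; Q' = 881 − 8.5·48 = 473.
The subsidy expands output by 473 − 337 = 136 past the efficient level; on those units the gap between marginal cost and willingness to pay runs from 0 up to 33.
DWL = ½ × 33 × 136 = 2244.

Deadweight loss = 2244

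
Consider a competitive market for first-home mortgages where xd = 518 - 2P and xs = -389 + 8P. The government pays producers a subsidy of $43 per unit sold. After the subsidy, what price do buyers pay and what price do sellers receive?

Pre-subsidy: 518 - 2P = -389 + 8P gives P* = 90.7, x* = 336.6.
With the subsidy, sellers receive Ps = Pb + 43 for each unit, where Pb is the price buyers pay.
Supply in terms of Pb becomes xs = -389 + 8(Pb + 43) = -45 + 8Pb. Setting this equal to demand: 518 - 2Pb = -45 + 8Pb, so Pb = 56.3.
Sellers receive Ps = 56.3 + 43 = 99.3; x' = 518 − 2·56.3 = 405.4.

Buyers pay $56.3; sellers receive $99.3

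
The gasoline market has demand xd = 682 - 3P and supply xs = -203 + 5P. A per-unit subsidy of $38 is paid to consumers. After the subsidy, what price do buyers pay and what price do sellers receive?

Buyers pay $86.875; sellers receive $124.875

Pre-subsidy: 682 - 3P = -203 + 5P gives P* = 110.625, x* = 350.125.
With the rebate, buyers effectively pay Pb = Ps − 38, where Ps is the price sellers receive.
Demand in terms of Ps becomes xd = 682 − 3(Ps − 38) = 796 - 3Ps. Setting this equal to supply: 796 - 3Ps = -203 + 5Ps, so Ps = 124.875.
Buyers pay Pb = 124.875 − 38 = 86.875; x' = -203 + 5·124.875 = 421.375.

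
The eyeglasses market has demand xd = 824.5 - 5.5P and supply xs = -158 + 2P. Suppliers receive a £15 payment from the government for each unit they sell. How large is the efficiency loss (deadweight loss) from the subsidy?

Pre-subsidy: 824.5 - 5.5P = -158 + 2P gives P* = 131, x* = 104.
With the subsidy, sellers receive Ps = Pb + 15 for each unit, where Pb is the price buyers pay.
Supply in terms of Pb becomes xs = -158 + 2(Pb + 15) = -128 + 2Pb. Setting this equal to demand: 824.5 - 5.5Pb = -128 + 2Pb, so Pb = 127.
Sellers receive Ps = 127 + 15 = 142; x' = 824.5 − 5.5·127 = 126.
The subsidy expands output by 126 − 104 = 22 past the efficient level; on those units the gap between marginal cost and willingness to pay runs from 0 up to 15.
DWL = ½ × 15 × 22 = 165.

Deadweight loss = £165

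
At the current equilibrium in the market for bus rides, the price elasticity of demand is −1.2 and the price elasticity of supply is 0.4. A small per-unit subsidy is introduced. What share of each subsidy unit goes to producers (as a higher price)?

For a small subsidy around the equilibrium, the benefit split depends on the relative slopes, which at a point are proportional to the elasticities.
Buyer share = εs/(εs + |εd|) = 0.4/(0.4 + 1.2) = 0.25; seller share = |εd|/(εs + |εd|) = 0.75.
So producers capture 0.75 of the subsidy.

Producer share = 0.75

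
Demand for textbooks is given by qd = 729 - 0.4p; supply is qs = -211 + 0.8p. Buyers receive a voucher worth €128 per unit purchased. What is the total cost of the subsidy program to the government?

Government cost = €57574.4

Pre-subsidy: 729 - 0.4p = -211 + 0.8p gives p* = 2350/3, q* = 1247/3.
With the rebate, buyers effectively pay pb = ps − 128, where ps is the price sellers receive.
Demand in terms of ps becomes qd = 729 − 0.4(ps − 128) = 780.2 - 0.4ps. Setting this equal to supply: 780.2 - 0.4ps = -211 + 0.8ps, so ps = 826.
Buyers pay pb = 826 − 128 = 698; q' = -211 + 0.8·826 = 449.8.
Government outlay = subsidy × quantity = 128 × 449.8 = 57574.4.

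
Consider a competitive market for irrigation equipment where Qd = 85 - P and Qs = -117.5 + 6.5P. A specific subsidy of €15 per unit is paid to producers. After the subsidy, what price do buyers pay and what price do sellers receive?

Buyers pay €14; sellers receive €29

Pre-subsidy: 85 - P = -117.5 + 6.5P gives P* = 27, Q* = 58.
With the subsidy, sellers receive Ps = Pb + 15 for each unit, where Pb is the price buyers pay.
Supply in terms of Pb becomes Qs = -117.5 + 6.5(Pb + 15) = -20 + 6.5Pb. Setting this equal to demand: 85 - Pb = -20 + 6.5Pb, so Pb = 14.
Sellers receive Ps = 14 + 15 = 29; Q' = 85 − 1·14 = 71.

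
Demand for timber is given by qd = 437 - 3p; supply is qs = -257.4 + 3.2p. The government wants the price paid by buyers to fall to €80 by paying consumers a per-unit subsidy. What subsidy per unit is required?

Required subsidy s = €62 per unit

At a buyer price of 80, quantity demanded is 437 − 3·80 = 197.
Sellers supply 197 only when they receive ps with -257.4 + 3.2·ps = 197, i.e. ps = 142.
s = ps − pb = 142 − 80 = 62.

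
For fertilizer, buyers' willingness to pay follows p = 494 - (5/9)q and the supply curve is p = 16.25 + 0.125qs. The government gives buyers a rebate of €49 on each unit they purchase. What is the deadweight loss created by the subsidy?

Deadweight loss = €1764

Pre-subsidy: 494 - (5/9)q = 16.25 + 0.125q gives q* = 702 and p* = 104.
With the rebate, buyers effectively pay pb = ps − 49, where ps is the price sellers receive.
On the curves, pb = 494 - (5/9)q and ps = 16.25 + 0.125q; the wedge ps − pb = 49 gives 16.25 + 0.125q − (494 - (5/9)q) = 49, so q' = 774.
Then pb = 494 − (5/9)·774 = 64 and ps = 16.25 + 0.125·774 = 113.
The subsidy expands output by 774 − 702 = 72 past the efficient level; on those units the gap between marginal cost and willingness to pay runs from 0 up to 49.
DWL = ½ × 49 × 72 = 1764.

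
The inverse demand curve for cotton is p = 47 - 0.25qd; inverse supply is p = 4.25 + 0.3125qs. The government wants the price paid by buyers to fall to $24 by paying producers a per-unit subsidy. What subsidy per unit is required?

At a buyer price of 24, quantity demanded is 188 − 4·24 = 92.
Sellers supply 92 only when they receive ps = 4.25 + 0.3125·92 = 33.
s = ps − pb = 33 − 24 = 9.

Required subsidy s = $9 per unit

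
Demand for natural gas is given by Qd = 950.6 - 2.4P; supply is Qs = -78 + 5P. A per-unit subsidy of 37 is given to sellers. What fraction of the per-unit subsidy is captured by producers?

Producer share = 12/37

Pre-subsidy: 950.6 - 2.4P = -78 + 5P gives P* = 139, Q* = 617.
With the subsidy, sellers receive Ps = Pb + 37 for each unit, where Pb is the price buyers pay.
Supply in terms of Pb becomes Qs = -78 + 5(Pb + 37) = 107 + 5Pb. Setting this equal to demand: 950.6 - 2.4Pb = 107 + 5Pb, so Pb = 114.
Sellers receive Ps = 114 + 37 = 151; Q' = 950.6 − 2.4·114 = 677.
Buyers' price falls by P* − Pb = 139 − 114 = 25; sellers' price rises by Ps − P* = 151 − 139 = 12.
So producers capture 12/37 = 12/37 of each unit of subsidy.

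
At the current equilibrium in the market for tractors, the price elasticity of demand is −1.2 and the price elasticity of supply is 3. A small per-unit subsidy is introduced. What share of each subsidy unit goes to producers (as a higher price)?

Producer share = 2/7

For a small subsidy around the equilibrium, the benefit split depends on the relative slopes, which at a point are proportional to the elasticities.
Buyer share = εs/(εs + |εd|) = 3/(3 + 1.2) = 5/7; seller share = |εd|/(εs + |εd|) = 2/7.
So producers capture 2/7 of the subsidy.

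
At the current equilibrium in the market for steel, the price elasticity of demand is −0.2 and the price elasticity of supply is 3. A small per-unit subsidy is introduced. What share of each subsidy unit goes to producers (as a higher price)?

Producer share = 0.0625

For a small subsidy around the equilibrium, the benefit split depends on the relative slopes, which at a point are proportional to the elasticities.
Buyer share = εs/(εs + |εd|) = 3/(3 + 0.2) = 0.9375; seller share = |εd|/(εs + |εd|) = 0.0625.
So producers capture 0.0625 of the subsidy.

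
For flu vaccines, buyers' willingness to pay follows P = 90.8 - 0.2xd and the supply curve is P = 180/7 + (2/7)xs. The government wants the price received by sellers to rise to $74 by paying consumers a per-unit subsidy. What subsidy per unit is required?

At a seller price of 74, quantity supplied is -90 + 3.5·74 = 169.
Buyers absorb 169 only when they pay Pb = 90.8 − 0.2·169 = 57.
s = Ps − Pb = 74 − 57 = 17.

Required subsidy s = $17 per unit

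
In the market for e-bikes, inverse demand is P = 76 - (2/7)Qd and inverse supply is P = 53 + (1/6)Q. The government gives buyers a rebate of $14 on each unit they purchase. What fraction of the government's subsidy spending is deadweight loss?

Pre-subsidy: 76 - (2/7)Q = 53 + (1/6)Q gives Q* = 966/19 and P* = 1168/19.
With the rebate, buyers effectively pay Pb = Ps − 14, where Ps is the price sellers receive.
On the curves, Pb = 76 - (2/7)Q and Ps = 53 + (1/6)Q; the wedge Ps − Pb = 14 gives 53 + (1/6)Q − (76 - (2/7)Q) = 14, so Q' = 1554/19.
Then Pb = 76 − (2/7)·(1554/19) = 1000/19 and Ps = 53 + (1/6)·(1554/19) = 1266/19.
ΔCS = ½(966/19 + 1554/19)(1168/19 − 1000/19) = 211680/361; ΔPS = ½(966/19 + 1554/19)(1266/19 − 1168/19) = 123480/361.
Government spending = 14 × 1554/19 = 21756/19.
DWL = ½ × 14 × (1554/19 − 966/19) = 4116/19; fraction = (4116/19) / (21756/19) = 7/37.

DWL / government spending = 7/37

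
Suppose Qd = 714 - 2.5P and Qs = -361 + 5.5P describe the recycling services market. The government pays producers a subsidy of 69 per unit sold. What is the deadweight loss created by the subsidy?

Deadweight loss = 4091.484375

Pre-subsidy: 714 - 2.5P = -361 + 5.5P gives P* = 134.375, Q* = 378.0625.
With the subsidy, sellers receive Ps = Pb + 69 for each unit, where Pb is the price buyers pay.
Supply in terms of Pb becomes Qs = -361 + 5.5(Pb + 69) = 18.5 + 5.5Pb. Setting this equal to demand: 714 - 2.5Pb = 18.5 + 5.5Pb, so Pb = 86.9375.
Sellers receive Ps = 86.9375 + 69 = 155.9375; Q' = 714 − 2.5·86.9375 = 496.65625.
The subsidy expands output by 496.65625 − 378.0625 = 118.59375 past the efficient level; on those units the gap between marginal cost and willingness to pay runs from 0 up to 69.
DWL = ½ × 69 × 118.59375 = 4091.484375.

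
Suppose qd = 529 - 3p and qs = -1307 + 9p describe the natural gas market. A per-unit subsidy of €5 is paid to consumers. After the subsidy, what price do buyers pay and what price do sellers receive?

Buyers pay €149.25; sellers receive €154.25

Pre-subsidy: 529 - 3p = -1307 + 9p gives p* = 153, q* = 70.
With the rebate, buyers effectively pay pb = ps − 5, where ps is the price sellers receive.
Demand in terms of ps becomes qd = 529 − 3(ps − 5) = 544 - 3ps. Setting this equal to supply: 544 - 3ps = -1307 + 9ps, so ps = 154.25.
Buyers pay pb = 154.25 − 5 = 149.25; q' = -1307 + 9·154.25 = 81.25.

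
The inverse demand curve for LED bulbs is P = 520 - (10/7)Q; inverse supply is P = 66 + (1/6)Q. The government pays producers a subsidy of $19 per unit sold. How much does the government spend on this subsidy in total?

Government cost = 377454/67

Pre-subsidy: 520 - (10/7)Q = 66 + (1/6)Q gives Q* = 19068/67 and P* = 7600/67.
With the subsidy, sellers receive Ps = Pb + 19 for each unit, where Pb is the price buyers pay.
On the curves, Pb = 520 - (10/7)Q and Ps = 66 + (1/6)Q; the wedge Ps − Pb = 19 gives 66 + (1/6)Q − (520 - (10/7)Q) = 19, so Q' = 19866/67.
Then Pb = 520 − (10/7)·(19866/67) = 6460/67 and Ps = 66 + (1/6)·(19866/67) = 7733/67.
Government outlay = subsidy × quantity = 19 × 19866/67 = 377454/67.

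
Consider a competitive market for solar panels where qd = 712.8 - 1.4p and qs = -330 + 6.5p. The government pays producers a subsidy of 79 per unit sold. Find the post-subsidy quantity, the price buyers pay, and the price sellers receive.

q' = 619; buyers pay 67; sellers receive 146

Pre-subsidy: 712.8 - 1.4p = -330 + 6.5p gives p* = 132, q* = 528.
With the subsidy, sellers receive ps = pb + 79 for each unit, where pb is the price buyers pay.
Supply in terms of pb becomes qs = -330 + 6.5(pb + 79) = 183.5 + 6.5pb. Setting this equal to demand: 712.8 - 1.4pb = 183.5 + 6.5pb, so pb = 67.
Sellers receive ps = 67 + 79 = 146; q' = 712.8 − 1.4·67 = 619.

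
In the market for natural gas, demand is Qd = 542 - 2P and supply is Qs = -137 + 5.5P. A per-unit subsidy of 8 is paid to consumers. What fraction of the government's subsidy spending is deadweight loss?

Pre-subsidy: 542 - 2P = -137 + 5.5P gives P* = 1358/15, Q* = 5414/15.
With the rebate, buyers effectively pay Pb = Ps − 8, where Ps is the price sellers receive.
Demand in terms of Ps becomes Qd = 542 − 2(Ps − 8) = 558 - 2Ps. Setting this equal to supply: 558 - 2Ps = -137 + 5.5Ps, so Ps = 278/3.
Buyers pay Pb = 278/3 − 8 = 254/3; Q' = -137 + 5.5·(278/3) = 1118/3.
ΔCS = ½(5414/15 + 1118/3)(1358/15 − 254/3) = 161392/75; ΔPS = ½(5414/15 + 1118/3)(278/3 − 1358/15) = 58688/75.
Government spending = 8 × 1118/3 = 8944/3.
DWL = ½ × 8 × (1118/3 − 5414/15) = 704/15; fraction = (704/15) / (8944/3) = 44/2795.

DWL / government spending = 44/2795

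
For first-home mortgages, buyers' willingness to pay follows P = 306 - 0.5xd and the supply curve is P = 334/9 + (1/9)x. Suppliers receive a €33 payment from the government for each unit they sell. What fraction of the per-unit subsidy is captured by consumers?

Consumer share = 9/11

Pre-subsidy: 306 - 0.5x = 334/9 + (1/9)x gives x* = 440 and P* = 86.
With the subsidy, sellers receive Ps = Pb + 33 for each unit, where Pb is the price buyers pay.
On the curves, Pb = 306 - 0.5x and Ps = 334/9 + (1/9)x; the wedge Ps − Pb = 33 gives 334/9 + (1/9)x − (306 - 0.5x) = 33, so x' = 494.
Then Pb = 306 − 0.5·494 = 59 and Ps = 334/9 + (1/9)·494 = 92.
Buyers' price falls by P* − Pb = 86 − 59 = 27; sellers' price rises by Ps − P* = 92 − 86 = 6.
So consumers capture 27/33 = 9/11 of each unit of subsidy.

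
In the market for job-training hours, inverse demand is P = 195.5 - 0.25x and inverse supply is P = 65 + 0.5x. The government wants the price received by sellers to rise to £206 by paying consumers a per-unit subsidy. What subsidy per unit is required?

Required subsidy s = £81 per unit

At a seller price of 206, quantity supplied is -130 + 2·206 = 282.
Buyers absorb 282 only when they pay Pb = 195.5 − 0.25·282 = 125.
s = Ps − Pb = 206 − 125 = 81.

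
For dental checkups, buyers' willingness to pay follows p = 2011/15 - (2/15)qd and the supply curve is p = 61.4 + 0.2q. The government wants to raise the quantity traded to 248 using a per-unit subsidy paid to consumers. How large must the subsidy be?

Required subsidy s = 10 per unit

At q = 248, from the demand curve buyers pay pb = 2011/15 − (2/15)·248 = 101; from the supply curve sellers need ps = 61.4 + 0.2·248 = 111.
The subsidy must fill the gap: s = ps − pb = 111 − 101 = 10.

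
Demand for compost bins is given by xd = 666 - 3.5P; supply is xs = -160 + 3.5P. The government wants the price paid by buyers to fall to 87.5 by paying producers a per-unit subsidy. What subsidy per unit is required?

At a buyer price of 87.5, quantity demanded is 666 − 3.5·87.5 = 359.75.
Sellers supply 359.75 only when they receive Ps with -160 + 3.5·Ps = 359.75, i.e. Ps = 148.5.
s = Ps − Pb = 148.5 − 87.5 = 61.

Required subsidy s = 61 per unit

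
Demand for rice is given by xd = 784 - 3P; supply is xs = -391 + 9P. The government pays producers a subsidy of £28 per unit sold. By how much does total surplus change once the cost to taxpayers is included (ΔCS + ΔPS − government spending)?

Pre-subsidy: 784 - 3P = -391 + 9P gives P* = 1175/12, x* = 490.25.
With the subsidy, sellers receive Ps = Pb + 28 for each unit, where Pb is the price buyers pay.
Supply in terms of Pb becomes xs = -391 + 9(Pb + 28) = -139 + 9Pb. Setting this equal to demand: 784 - 3Pb = -139 + 9Pb, so Pb = 923/12.
Sellers receive Ps = 923/12 + 28 = 1259/12; x' = 784 − 3·(923/12) = 553.25.
ΔCS = ½(490.25 + 553.25)(1175/12 − 923/12) = 10956.75; ΔPS = ½(490.25 + 553.25)(1259/12 − 1175/12) = 3652.25.
Government spending = 28 × 553.25 = 15491.
Net change = 10956.75 + 3652.25 − 15491 = -882. The loss equals the DWL triangle ½·28·63.

Net change in total surplus = -£882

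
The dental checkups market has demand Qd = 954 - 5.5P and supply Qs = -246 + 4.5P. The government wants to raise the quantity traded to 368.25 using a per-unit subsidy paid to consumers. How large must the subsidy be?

Required subsidy s = 30 per unit

At Q = 368.25, invert demand for the buyer price: Pb = (954 − 368.25)/5.5 = 106.5; invert supply for the seller price: Ps = (368.25 − (-246))/4.5 = 136.5.
The subsidy must fill the gap: s = Ps − Pb = 136.5 − 106.5 = 30.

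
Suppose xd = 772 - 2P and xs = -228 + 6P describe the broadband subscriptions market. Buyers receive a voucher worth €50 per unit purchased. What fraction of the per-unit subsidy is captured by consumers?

Pre-subsidy: 772 - 2P = -228 + 6P gives P* = 125, x* = 522.
With the rebate, buyers effectively pay Pb = Ps − 50, where Ps is the price sellers receive.
Demand in terms of Ps becomes xd = 772 − 2(Ps − 50) = 872 - 2Ps. Setting this equal to supply: 872 - 2Ps = -228 + 6Ps, so Ps = 137.5.
Buyers pay Pb = 137.5 − 50 = 87.5; x' = -228 + 6·137.5 = 597.
Buyers' price falls by P* − Pb = 125 − 87.5 = 37.5; sellers' price rises by Ps − P* = 137.5 − 125 = 12.5.
So consumers capture 37.5/50 = 0.75 of each unit of subsidy.

Consumer share = 0.75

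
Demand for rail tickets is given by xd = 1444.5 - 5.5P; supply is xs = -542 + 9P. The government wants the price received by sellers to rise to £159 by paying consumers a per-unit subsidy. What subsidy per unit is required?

Required subsidy s = £58 per unit

At a seller price of 159, quantity supplied is -542 + 9·159 = 889.
Buyers absorb 889 only when they pay Pb with 1444.5 − 5.5·Pb = 889, i.e. Pb = 101.
s = Ps − Pb = 159 − 101 = 58.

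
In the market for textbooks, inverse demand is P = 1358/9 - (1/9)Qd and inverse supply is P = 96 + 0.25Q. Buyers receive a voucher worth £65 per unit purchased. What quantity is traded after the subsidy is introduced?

Pre-subsidy: 1358/9 - (1/9)Q = 96 + 0.25Q gives Q* = 152 and P* = 134.
With the rebate, buyers effectively pay Pb = Ps − 65, where Ps is the price sellers receive.
On the curves, Pb = 1358/9 - (1/9)Q and Ps = 96 + 0.25Q; the wedge Ps − Pb = 65 gives 96 + 0.25Q − (1358/9 - (1/9)Q) = 65, so Q' = 332.
Then Pb = 1358/9 − (1/9)·332 = 114 and Ps = 96 + 0.25·332 = 179.

Q' = 332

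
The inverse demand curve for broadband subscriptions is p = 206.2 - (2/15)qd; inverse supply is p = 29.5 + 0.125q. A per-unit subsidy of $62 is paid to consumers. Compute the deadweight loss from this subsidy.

Pre-subsidy: 206.2 - (2/15)q = 29.5 + 0.125q gives q* = 684 and p* = 115.
With the rebate, buyers effectively pay pb = ps − 62, where ps is the price sellers receive.
On the curves, pb = 206.2 - (2/15)q and ps = 29.5 + 0.125q; the wedge ps − pb = 62 gives 29.5 + 0.125q − (206.2 - (2/15)q) = 62, so q' = 924.
Then pb = 206.2 − (2/15)·924 = 83 and ps = 29.5 + 0.125·924 = 145.
The subsidy expands output by 924 − 684 = 240 past the efficient level; on those units the gap between marginal cost and willingness to pay runs from 0 up to 62.
DWL = ½ × 62 × 240 = 7440.

Deadweight loss = $7440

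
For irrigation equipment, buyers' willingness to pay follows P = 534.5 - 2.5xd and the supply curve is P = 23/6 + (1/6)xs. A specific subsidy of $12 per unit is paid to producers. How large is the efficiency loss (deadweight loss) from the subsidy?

Pre-subsidy: 534.5 - 2.5x = 23/6 + (1/6)x gives x* = 199 and P* = 37.
With the subsidy, sellers receive Ps = Pb + 12 for each unit, where Pb is the price buyers pay.
On the curves, Pb = 534.5 - 2.5x and Ps = 23/6 + (1/6)x; the wedge Ps − Pb = 12 gives 23/6 + (1/6)x − (534.5 - 2.5x) = 12, so x' = 203.5.
Then Pb = 534.5 − 2.5·203.5 = 25.75 and Ps = 23/6 + (1/6)·203.5 = 37.75.
The subsidy expands output by 203.5 − 199 = 4.5 past the efficient level; on those units the gap between marginal cost and willingness to pay runs from 0 up to 12.
DWL = ½ × 12 × 4.5 = 27.

Deadweight loss = $27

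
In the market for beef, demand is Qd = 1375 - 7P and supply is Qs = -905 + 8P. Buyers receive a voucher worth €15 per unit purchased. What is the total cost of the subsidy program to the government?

Government cost = €5505

Pre-subsidy: 1375 - 7P = -905 + 8P gives P* = 152, Q* = 311.
With the rebate, buyers effectively pay Pb = Ps − 15, where Ps is the price sellers receive.
Demand in terms of Ps becomes Qd = 1375 − 7(Ps − 15) = 1480 - 7Ps. Setting this equal to supply: 1480 - 7Ps = -905 + 8Ps, so Ps = 159.
Buyers pay Pb = 159 − 15 = 144; Q' = -905 + 8·159 = 367.
Government outlay = subsidy × quantity = 15 × 367 = 5505.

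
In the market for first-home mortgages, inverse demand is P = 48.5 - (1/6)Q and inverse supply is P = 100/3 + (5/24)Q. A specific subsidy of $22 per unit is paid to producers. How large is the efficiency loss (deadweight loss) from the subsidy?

Deadweight loss = 1936/3

Pre-subsidy: 48.5 - (1/6)Q = 100/3 + (5/24)Q gives Q* = 364/9 and P* = 2255/54.
With the subsidy, sellers receive Ps = Pb + 22 for each unit, where Pb is the price buyers pay.
On the curves, Pb = 48.5 - (1/6)Q and Ps = 100/3 + (5/24)Q; the wedge Ps − Pb = 22 gives 100/3 + (5/24)Q − (48.5 - (1/6)Q) = 22, so Q' = 892/9.
Then Pb = 48.5 − (1/6)·(892/9) = 1727/54 and Ps = 100/3 + (5/24)·(892/9) = 2915/54.
The subsidy expands output by 892/9 − 364/9 = 176/3 past the efficient level; on those units the gap between marginal cost and willingness to pay runs from 0 up to 22.
DWL = ½ × 22 × 176/3 = 1936/3.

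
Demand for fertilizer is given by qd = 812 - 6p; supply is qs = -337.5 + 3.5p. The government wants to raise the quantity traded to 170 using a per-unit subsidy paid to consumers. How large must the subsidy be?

At q = 170, invert demand for the buyer price: pb = (812 − 170)/6 = 107; invert supply for the seller price: ps = (170 − (-337.5))/3.5 = 145.
The subsidy must fill the gap: s = ps − pb = 145 − 107 = 38.

Required subsidy s = 38 per unit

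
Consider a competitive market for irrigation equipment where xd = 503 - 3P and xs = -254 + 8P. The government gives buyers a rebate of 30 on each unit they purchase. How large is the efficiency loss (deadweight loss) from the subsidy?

Pre-subsidy: 503 - 3P = -254 + 8P gives P* = 757/11, x* = 3262/11.
With the rebate, buyers effectively pay Pb = Ps − 30, where Ps is the price sellers receive.
Demand in terms of Ps becomes xd = 503 − 3(Ps − 30) = 593 - 3Ps. Setting this equal to supply: 593 - 3Ps = -254 + 8Ps, so Ps = 77.
Buyers pay Pb = 77 − 30 = 47; x' = -254 + 8·77 = 362.
The subsidy expands output by 362 − 3262/11 = 720/11 past the efficient level; on those units the gap between marginal cost and willingness to pay runs from 0 up to 30.
DWL = ½ × 30 × 720/11 = 10800/11.

Deadweight loss = 10800/11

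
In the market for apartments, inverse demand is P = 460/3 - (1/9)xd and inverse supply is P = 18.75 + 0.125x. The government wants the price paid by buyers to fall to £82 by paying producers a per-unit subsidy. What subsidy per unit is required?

Required subsidy s = £17 per unit

At a buyer price of 82, quantity demanded is 1380 − 9·82 = 642.
Sellers supply 642 only when they receive Ps = 18.75 + 0.125·642 = 99.
s = Ps − Pb = 99 − 82 = 17.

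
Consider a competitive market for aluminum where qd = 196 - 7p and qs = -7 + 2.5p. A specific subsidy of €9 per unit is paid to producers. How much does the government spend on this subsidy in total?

Pre-subsidy: 196 - 7p = -7 + 2.5p gives p* = 406/19, q* = 882/19.
With the subsidy, sellers receive ps = pb + 9 for each unit, where pb is the price buyers pay.
Supply in terms of pb becomes qs = -7 + 2.5(pb + 9) = 15.5 + 2.5pb. Setting this equal to demand: 196 - 7pb = 15.5 + 2.5pb, so pb = 19.
Sellers receive ps = 19 + 9 = 28; q' = 196 − 7·19 = 63.
Government outlay = subsidy × quantity = 9 × 63 = 567.

Government cost = €567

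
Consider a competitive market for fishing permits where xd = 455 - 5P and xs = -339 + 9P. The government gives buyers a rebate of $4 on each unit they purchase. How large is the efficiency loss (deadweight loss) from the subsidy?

Deadweight loss = 180/7

Pre-subsidy: 455 - 5P = -339 + 9P gives P* = 397/7, x* = 1200/7.
With the rebate, buyers effectively pay Pb = Ps − 4, where Ps is the price sellers receive.
Demand in terms of Ps becomes xd = 455 − 5(Ps − 4) = 475 - 5Ps. Setting this equal to supply: 475 - 5Ps = -339 + 9Ps, so Ps = 407/7.
Buyers pay Pb = 407/7 − 4 = 379/7; x' = -339 + 9·(407/7) = 1290/7.
The subsidy expands output by 1290/7 − 1200/7 = 90/7 past the efficient level; on those units the gap between marginal cost and willingness to pay runs from 0 up to 4.
DWL = ½ × 4 × 90/7 = 180/7.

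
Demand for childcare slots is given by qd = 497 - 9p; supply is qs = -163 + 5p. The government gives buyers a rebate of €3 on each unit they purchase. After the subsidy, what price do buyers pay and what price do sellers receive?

Pre-subsidy: 497 - 9p = -163 + 5p gives p* = 330/7, q* = 509/7.
With the rebate, buyers effectively pay pb = ps − 3, where ps is the price sellers receive.
Demand in terms of ps becomes qd = 497 − 9(ps − 3) = 524 - 9ps. Setting this equal to supply: 524 - 9ps = -163 + 5ps, so ps = 687/14.
Buyers pay pb = 687/14 − 3 = 645/14; q' = -163 + 5·(687/14) = 1153/14.

Buyers pay 645/14; sellers receive 687/14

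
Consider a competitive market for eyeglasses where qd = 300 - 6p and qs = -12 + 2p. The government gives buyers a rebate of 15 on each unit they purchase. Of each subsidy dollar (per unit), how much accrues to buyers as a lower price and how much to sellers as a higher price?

Pre-subsidy: 300 - 6p = -12 + 2p gives p* = 39, q* = 66.
With the rebate, buyers effectively pay pb = ps − 15, where ps is the price sellers receive.
Demand in terms of ps becomes qd = 300 − 6(ps − 15) = 390 - 6ps. Setting this equal to supply: 390 - 6ps = -12 + 2ps, so ps = 50.25.
Buyers pay pb = 50.25 − 15 = 35.25; q' = -12 + 2·50.25 = 88.5.
Buyers' price falls by p* − pb = 39 − 35.25 = 3.75; sellers' price rises by ps − p* = 50.25 − 39 = 11.25.

Buyers gain 3.75 per unit; sellers gain 11.25 per unit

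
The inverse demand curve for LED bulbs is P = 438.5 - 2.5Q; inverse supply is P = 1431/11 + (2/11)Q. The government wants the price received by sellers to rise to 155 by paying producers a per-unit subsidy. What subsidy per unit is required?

Required subsidy s = 59 per unit

At a seller price of 155, quantity supplied is -715.5 + 5.5·155 = 137.
Buyers absorb 137 only when they pay Pb = 438.5 − 2.5·137 = 96.
s = Ps − Pb = 155 − 96 = 59.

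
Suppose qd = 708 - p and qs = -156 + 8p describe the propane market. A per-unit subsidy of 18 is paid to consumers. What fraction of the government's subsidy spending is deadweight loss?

DWL / government spending = 2/157

Pre-subsidy: 708 - p = -156 + 8p gives p* = 96, q* = 612.
With the rebate, buyers effectively pay pb = ps − 18, where ps is the price sellers receive.
Demand in terms of ps becomes qd = 708 − 1(ps − 18) = 726 - ps. Setting this equal to supply: 726 - ps = -156 + 8ps, so ps = 98.
Buyers pay pb = 98 − 18 = 80; q' = -156 + 8·98 = 628.
ΔCS = ½(612 + 628)(96 − 80) = 9920; ΔPS = ½(612 + 628)(98 − 96) = 1240.
Government spending = 18 × 628 = 11304.
DWL = ½ × 18 × (628 − 612) = 144; fraction = 144 / 11304 = 2/157.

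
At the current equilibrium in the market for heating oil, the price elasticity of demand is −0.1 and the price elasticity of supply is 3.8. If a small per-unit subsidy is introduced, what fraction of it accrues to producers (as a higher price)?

For a small subsidy around the equilibrium, the benefit split depends on the relative slopes, which at a point are proportional to the elasticities.
Buyer share = εs/(εs + |εd|) = 3.8/(3.8 + 0.1) = 38/39; seller share = |εd|/(εs + |εd|) = 1/39.
So producers capture 1/39 of the subsidy.

Producer share = 1/39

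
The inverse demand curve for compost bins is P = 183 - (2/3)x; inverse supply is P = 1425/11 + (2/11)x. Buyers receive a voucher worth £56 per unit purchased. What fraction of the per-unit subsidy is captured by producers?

Producer share = 3/14

Pre-subsidy: 183 - (2/3)x = 1425/11 + (2/11)x gives x* = 63 and P* = 141.
With the rebate, buyers effectively pay Pb = Ps − 56, where Ps is the price sellers receive.
On the curves, Pb = 183 - (2/3)x and Ps = 1425/11 + (2/11)x; the wedge Ps − Pb = 56 gives 1425/11 + (2/11)x − (183 - (2/3)x) = 56, so x' = 129.
Then Pb = 183 − (2/3)·129 = 97 and Ps = 1425/11 + (2/11)·129 = 153.
Buyers' price falls by P* − Pb = 141 − 97 = 44; sellers' price rises by Ps − P* = 153 − 141 = 12.
So producers capture 12/56 = 3/14 of each unit of subsidy.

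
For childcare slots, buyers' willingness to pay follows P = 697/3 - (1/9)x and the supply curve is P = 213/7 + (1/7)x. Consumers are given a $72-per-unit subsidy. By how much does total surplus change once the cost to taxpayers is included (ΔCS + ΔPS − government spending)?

Net change in total surplus = -$10206

Pre-subsidy: 697/3 - (1/9)x = 213/7 + (1/7)x gives x* = 795 and P* = 144.
With the rebate, buyers effectively pay Pb = Ps − 72, where Ps is the price sellers receive.
On the curves, Pb = 697/3 - (1/9)x and Ps = 213/7 + (1/7)x; the wedge Ps − Pb = 72 gives 213/7 + (1/7)x − (697/3 - (1/9)x) = 72, so x' = 1078.5.
Then Pb = 697/3 − (1/9)·1078.5 = 112.5 and Ps = 213/7 + (1/7)·1078.5 = 184.5.
ΔCS = ½(795 + 1078.5)(144 − 112.5) = 29507.625; ΔPS = ½(795 + 1078.5)(184.5 − 144) = 37938.375.
Government spending = 72 × 1078.5 = 77652.
Net change = 29507.625 + 37938.375 − 77652 = -10206. The loss equals the DWL triangle ½·72·283.5.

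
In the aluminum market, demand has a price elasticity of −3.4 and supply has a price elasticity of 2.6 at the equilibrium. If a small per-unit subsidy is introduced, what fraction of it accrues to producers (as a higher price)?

Producer share = 17/30

For a small subsidy around the equilibrium, the benefit split depends on the relative slopes, which at a point are proportional to the elasticities.
Buyer share = εs/(εs + |εd|) = 2.6/(2.6 + 3.4) = 13/30; seller share = |εd|/(εs + |εd|) = 17/30.
So producers capture 17/30 of the subsidy.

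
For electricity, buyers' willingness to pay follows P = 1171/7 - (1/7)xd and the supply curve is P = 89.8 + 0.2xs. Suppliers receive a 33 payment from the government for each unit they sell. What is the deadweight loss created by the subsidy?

Deadweight loss = 1588.125

Pre-subsidy: 1171/7 - (1/7)x = 89.8 + 0.2x gives x* = 226 and P* = 135.
With the subsidy, sellers receive Ps = Pb + 33 for each unit, where Pb is the price buyers pay.
On the curves, Pb = 1171/7 - (1/7)x and Ps = 89.8 + 0.2x; the wedge Ps − Pb = 33 gives 89.8 + 0.2x − (1171/7 - (1/7)x) = 33, so x' = 322.25.
Then Pb = 1171/7 − (1/7)·322.25 = 121.25 and Ps = 89.8 + 0.2·322.25 = 154.25.
The subsidy expands output by 322.25 − 226 = 96.25 past the efficient level; on those units the gap between marginal cost and willingness to pay runs from 0 up to 33.
DWL = ½ × 33 × 96.25 = 1588.125.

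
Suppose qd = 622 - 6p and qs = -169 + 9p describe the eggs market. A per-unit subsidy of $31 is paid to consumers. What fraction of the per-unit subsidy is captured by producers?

Producer share = 0.4

Pre-subsidy: 622 - 6p = -169 + 9p gives p* = 791/15, q* = 305.6.
With the rebate, buyers effectively pay pb = ps − 31, where ps is the price sellers receive.
Demand in terms of ps becomes qd = 622 − 6(ps − 31) = 808 - 6ps. Setting this equal to supply: 808 - 6ps = -169 + 9ps, so ps = 977/15.
Buyers pay pb = 977/15 − 31 = 512/15; q' = -169 + 9·(977/15) = 417.2.
Buyers' price falls by p* − pb = 791/15 − 512/15 = 18.6; sellers' price rises by ps − p* = 977/15 − 791/15 = 12.4.
So producers capture 12.4/31 = 0.4 of each unit of subsidy.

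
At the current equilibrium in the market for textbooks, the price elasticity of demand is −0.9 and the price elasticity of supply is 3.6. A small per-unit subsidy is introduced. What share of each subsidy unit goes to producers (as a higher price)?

For a small subsidy around the equilibrium, the benefit split depends on the relative slopes, which at a point are proportional to the elasticities.
Buyer share = εs/(εs + |εd|) = 3.6/(3.6 + 0.9) = 0.8; seller share = |εd|/(εs + |εd|) = 0.2.
So producers capture 0.2 of the subsidy.

Producer share = 0.2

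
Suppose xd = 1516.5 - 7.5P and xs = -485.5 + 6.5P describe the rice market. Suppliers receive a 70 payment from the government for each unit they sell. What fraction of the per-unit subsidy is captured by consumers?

Consumer share = 13/28

Pre-subsidy: 1516.5 - 7.5P = -485.5 + 6.5P gives P* = 143, x* = 444.
With the subsidy, sellers receive Ps = Pb + 70 for each unit, where Pb is the price buyers pay.
Supply in terms of Pb becomes xs = -485.5 + 6.5(Pb + 70) = -30.5 + 6.5Pb. Setting this equal to demand: 1516.5 - 7.5Pb = -30.5 + 6.5Pb, so Pb = 110.5.
Sellers receive Ps = 110.5 + 70 = 180.5; x' = 1516.5 − 7.5·110.5 = 687.75.
Buyers' price falls by P* − Pb = 143 − 110.5 = 32.5; sellers' price rises by Ps − P* = 180.5 − 143 = 37.5.
So consumers capture 32.5/70 = 13/28 of each unit of subsidy.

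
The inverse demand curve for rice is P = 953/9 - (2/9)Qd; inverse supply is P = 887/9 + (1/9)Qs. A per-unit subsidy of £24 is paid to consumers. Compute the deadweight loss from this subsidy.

Deadweight loss = £864

Pre-subsidy: 953/9 - (2/9)Q = 887/9 + (1/9)Q gives Q* = 22 and P* = 101.
With the rebate, buyers effectively pay Pb = Ps − 24, where Ps is the price sellers receive.
On the curves, Pb = 953/9 - (2/9)Q and Ps = 887/9 + (1/9)Q; the wedge Ps − Pb = 24 gives 887/9 + (1/9)Q − (953/9 - (2/9)Q) = 24, so Q' = 94.
Then Pb = 953/9 − (2/9)·94 = 85 and Ps = 887/9 + (1/9)·94 = 109.
The subsidy expands output by 94 − 22 = 72 past the efficient level; on those units the gap between marginal cost and willingness to pay runs from 0 up to 24.
DWL = ½ × 24 × 72 = 864.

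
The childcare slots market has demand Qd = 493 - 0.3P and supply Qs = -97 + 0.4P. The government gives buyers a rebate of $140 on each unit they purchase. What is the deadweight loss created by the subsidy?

Pre-subsidy: 493 - 0.3P = -97 + 0.4P gives P* = 5900/7, Q* = 1681/7.
With the rebate, buyers effectively pay Pb = Ps − 140, where Ps is the price sellers receive.
Demand in terms of Ps becomes Qd = 493 − 0.3(Ps − 140) = 535 - 0.3Ps. Setting this equal to supply: 535 - 0.3Ps = -97 + 0.4Ps, so Ps = 6320/7.
Buyers pay Pb = 6320/7 − 140 = 5340/7; Q' = -97 + 0.4·(6320/7) = 1849/7.
The subsidy expands output by 1849/7 − 1681/7 = 24 past the efficient level; on those units the gap between marginal cost and willingness to pay runs from 0 up to 140.
DWL = ½ × 140 × 24 = 1680.

Deadweight loss = $1680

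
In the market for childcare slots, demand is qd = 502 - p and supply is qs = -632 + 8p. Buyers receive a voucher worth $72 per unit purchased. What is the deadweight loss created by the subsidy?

Pre-subsidy: 502 - p = -632 + 8p gives p* = 126, q* = 376.
With the rebate, buyers effectively pay pb = ps − 72, where ps is the price sellers receive.
Demand in terms of ps becomes qd = 502 − 1(ps − 72) = 574 - ps. Setting this equal to supply: 574 - ps = -632 + 8ps, so ps = 134.
Buyers pay pb = 134 − 72 = 62; q' = -632 + 8·134 = 440.
The subsidy expands output by 440 − 376 = 64 past the efficient level; on those units the gap between marginal cost and willingness to pay runs from 0 up to 72.
DWL = ½ × 72 × 64 = 2304.

Deadweight loss = $2304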